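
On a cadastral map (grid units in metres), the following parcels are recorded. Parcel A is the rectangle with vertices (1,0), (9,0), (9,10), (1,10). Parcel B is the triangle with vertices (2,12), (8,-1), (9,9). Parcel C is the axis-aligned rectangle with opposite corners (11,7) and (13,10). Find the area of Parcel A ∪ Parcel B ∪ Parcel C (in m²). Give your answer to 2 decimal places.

By inclusion–exclusion:
Individual areas: |Parcel A| = 80, |Parcel B| = 36.5, |Parcel C| = 6.
|Parcel A∩Parcel B| = 32.4756.
|Parcel A∩Parcel C| = 0 (no overlap).
|Parcel B∩Parcel C| = 0.
|Parcel A∩Parcel B∩Parcel C| = 0.
|Parcel A ∪ Parcel B ∪ Parcel C| = 122.5 − 32.4756 + 0 = 90.02.

90.02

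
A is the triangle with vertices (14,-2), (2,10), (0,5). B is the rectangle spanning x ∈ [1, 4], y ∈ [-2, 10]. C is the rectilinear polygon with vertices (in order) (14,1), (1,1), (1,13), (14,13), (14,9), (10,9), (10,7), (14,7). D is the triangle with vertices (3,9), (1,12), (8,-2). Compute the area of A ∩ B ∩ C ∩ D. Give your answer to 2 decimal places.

The intersection is the polygon with vertices (3,9), (4,6.8), (4,6), (2,10).
By the shoelace formula its area is 1.40.

1.40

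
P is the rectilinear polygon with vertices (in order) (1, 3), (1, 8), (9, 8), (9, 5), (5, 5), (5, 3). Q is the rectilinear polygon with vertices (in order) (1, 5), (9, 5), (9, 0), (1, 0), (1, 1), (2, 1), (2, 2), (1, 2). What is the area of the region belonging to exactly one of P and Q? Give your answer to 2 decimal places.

|P| = 32, |Q| = 39, |P∩Q| = 8.
|P △ Q| = |P| + |Q| − 2·|P∩Q| = 32 + 39 − 16 = 55.00.

55.00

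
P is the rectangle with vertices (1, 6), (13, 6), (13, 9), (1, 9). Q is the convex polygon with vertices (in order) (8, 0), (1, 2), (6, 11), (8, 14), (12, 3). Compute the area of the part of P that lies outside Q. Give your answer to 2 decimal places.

17.08

|P| = 36, |P∩Q| = 18.9242.
|P ∖ Q| = |P| − |P∩Q| = 36 − 18.9242 = 17.08.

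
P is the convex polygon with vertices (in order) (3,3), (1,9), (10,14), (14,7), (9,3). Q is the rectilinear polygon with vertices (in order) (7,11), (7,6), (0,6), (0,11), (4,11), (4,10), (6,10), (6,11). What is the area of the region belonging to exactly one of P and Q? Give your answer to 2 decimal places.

|P| = 90.5, |Q| = 33, |P∩Q| = 23.
|P △ Q| = |P| + |Q| − 2·|P∩Q| = 90.5 + 33 − 46 = 77.50.

77.50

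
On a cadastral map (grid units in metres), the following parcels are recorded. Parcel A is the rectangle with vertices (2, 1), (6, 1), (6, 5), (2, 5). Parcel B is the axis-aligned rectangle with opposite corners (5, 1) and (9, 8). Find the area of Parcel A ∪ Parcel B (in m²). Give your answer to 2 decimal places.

40.00

By inclusion–exclusion:
Individual areas: |Parcel A| = 16, |Parcel B| = 28.
|Parcel A∩Parcel B|: x∈[5,6], y∈[1,5] → 1·4 = 4.
|Parcel A ∪ Parcel B| = 44 − 4 = 40.00.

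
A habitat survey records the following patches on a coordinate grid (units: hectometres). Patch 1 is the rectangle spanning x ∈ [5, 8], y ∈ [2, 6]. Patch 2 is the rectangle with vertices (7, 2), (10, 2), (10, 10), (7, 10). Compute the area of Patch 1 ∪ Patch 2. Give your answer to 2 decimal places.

By inclusion–exclusion:
Individual areas: |Patch 1| = 12, |Patch 2| = 24.
|Patch 1∩Patch 2|: x∈[7,8], y∈[2,6] → 1·4 = 4.
|Patch 1 ∪ Patch 2| = 36 − 4 = 32.00.

32.00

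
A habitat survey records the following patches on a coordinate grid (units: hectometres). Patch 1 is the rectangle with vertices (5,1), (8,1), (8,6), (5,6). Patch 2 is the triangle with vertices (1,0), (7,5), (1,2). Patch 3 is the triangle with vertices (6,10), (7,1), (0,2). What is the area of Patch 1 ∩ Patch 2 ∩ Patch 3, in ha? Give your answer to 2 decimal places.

0.64

The intersection is the polygon with vertices (6.579,4.79), (6.593,4.661), (5,3.333), (5,4).
By the shoelace formula its area is 0.64.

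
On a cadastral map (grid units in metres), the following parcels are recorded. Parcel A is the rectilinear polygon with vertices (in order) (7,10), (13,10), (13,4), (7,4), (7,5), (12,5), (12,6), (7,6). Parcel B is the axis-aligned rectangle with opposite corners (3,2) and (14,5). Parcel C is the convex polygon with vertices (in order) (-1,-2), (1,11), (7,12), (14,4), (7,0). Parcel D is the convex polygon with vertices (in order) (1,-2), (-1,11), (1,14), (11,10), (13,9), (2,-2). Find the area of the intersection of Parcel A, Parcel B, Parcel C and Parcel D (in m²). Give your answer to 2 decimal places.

The intersection is the polygon with vertices (7,5), (9,5), (8,4), (7,4).
By the shoelace formula its area is 1.50.

1.50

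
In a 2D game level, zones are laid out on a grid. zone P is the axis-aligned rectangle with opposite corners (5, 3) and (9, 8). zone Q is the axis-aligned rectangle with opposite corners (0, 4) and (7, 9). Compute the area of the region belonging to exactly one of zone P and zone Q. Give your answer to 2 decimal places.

|zone P∩zone Q|: x∈[5,7], y∈[4,8] → 2·4 = 8.
|zone P △ zone Q| = |zone P| + |zone Q| − 2·|zone P∩zone Q| = 20 + 35 − 16 = 39.00.

39.00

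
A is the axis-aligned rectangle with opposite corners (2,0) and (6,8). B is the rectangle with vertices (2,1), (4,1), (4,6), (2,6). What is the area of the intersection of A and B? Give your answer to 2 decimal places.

10.00

|A∩B|: x∈[2,4], y∈[1,6] → 2·5 = 10.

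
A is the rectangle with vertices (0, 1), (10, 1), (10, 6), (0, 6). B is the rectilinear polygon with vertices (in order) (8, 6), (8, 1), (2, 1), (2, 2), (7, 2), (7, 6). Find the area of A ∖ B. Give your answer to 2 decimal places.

|A| = 50, |A∩B| = 10.
|A ∖ B| = |A| − |A∩B| = 50 − 10 = 40.00.

40.00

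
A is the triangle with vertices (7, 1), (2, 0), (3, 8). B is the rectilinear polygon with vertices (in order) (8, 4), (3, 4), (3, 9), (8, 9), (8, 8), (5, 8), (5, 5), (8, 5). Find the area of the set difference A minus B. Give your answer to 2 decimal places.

14.93

|A| = 19.5, |A∩B| = 4.5714.
|A ∖ B| = |A| − |A∩B| = 19.5 − 4.5714 = 14.93.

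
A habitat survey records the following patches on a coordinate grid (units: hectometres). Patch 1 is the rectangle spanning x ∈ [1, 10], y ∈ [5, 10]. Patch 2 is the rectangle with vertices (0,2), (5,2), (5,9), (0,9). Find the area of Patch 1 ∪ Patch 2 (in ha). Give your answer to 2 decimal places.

64.00

By inclusion–exclusion:
Individual areas: |Patch 1| = 45, |Patch 2| = 35.
|Patch 1∩Patch 2|: x∈[1,5], y∈[5,9] → 4·4 = 16.
|Patch 1 ∪ Patch 2| = 80 − 16 = 64.00.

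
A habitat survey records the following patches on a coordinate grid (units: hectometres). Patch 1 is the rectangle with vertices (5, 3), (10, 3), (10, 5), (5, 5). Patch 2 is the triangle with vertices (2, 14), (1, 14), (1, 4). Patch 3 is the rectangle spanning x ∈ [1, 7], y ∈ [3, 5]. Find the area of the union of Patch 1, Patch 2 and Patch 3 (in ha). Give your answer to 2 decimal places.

By inclusion–exclusion:
Individual areas: |Patch 1| = 10, |Patch 2| = 5, |Patch 3| = 12.
|Patch 1∩Patch 2| = 0.
|Patch 1∩Patch 3|: x∈[5,7], y∈[3,5] → 2·2 = 4.
|Patch 2∩Patch 3| = 0.05.
|Patch 1∩Patch 2∩Patch 3| = 0.
|Patch 1 ∪ Patch 2 ∪ Patch 3| = 27 − 4.05 + 0 = 22.95.

22.95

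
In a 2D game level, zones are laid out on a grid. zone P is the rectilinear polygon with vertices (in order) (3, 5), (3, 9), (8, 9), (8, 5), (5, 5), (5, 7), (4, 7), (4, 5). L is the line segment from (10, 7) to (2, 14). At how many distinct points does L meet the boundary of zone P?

2

The segment meets the boundary at (7.714,9), (8,8.75).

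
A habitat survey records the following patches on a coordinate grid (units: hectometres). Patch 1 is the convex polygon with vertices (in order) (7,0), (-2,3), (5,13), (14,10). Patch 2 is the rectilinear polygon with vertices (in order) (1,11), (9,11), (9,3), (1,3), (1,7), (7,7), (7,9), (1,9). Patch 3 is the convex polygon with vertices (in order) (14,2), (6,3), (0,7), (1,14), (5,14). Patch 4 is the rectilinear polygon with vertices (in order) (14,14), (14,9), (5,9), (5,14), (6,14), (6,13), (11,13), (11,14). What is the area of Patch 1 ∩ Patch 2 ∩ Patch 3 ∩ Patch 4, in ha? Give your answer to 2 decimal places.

6.00

The intersection is the polygon with vertices (8.75,9), (7,9), (5,9), (5,11), (7.25,11).
By the shoelace formula its area is 6.00.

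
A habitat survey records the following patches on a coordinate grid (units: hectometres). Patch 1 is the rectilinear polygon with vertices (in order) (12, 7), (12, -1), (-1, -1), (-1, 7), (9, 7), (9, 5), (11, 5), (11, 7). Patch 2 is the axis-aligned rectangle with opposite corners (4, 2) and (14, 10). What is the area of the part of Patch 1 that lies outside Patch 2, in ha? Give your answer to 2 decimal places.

|Patch 1| = 100, |Patch 1∩Patch 2| = 36.
|Patch 1 ∖ Patch 2| = |Patch 1| − |Patch 1∩Patch 2| = 100 − 36 = 64.00.

64.00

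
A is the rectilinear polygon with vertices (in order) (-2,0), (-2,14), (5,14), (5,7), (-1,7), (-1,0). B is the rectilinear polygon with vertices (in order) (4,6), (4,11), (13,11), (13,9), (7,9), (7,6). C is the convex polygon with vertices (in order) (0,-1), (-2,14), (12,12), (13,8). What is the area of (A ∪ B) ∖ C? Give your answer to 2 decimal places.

14.75

|A ∪ B| = 79.
|(A ∪ B) ∩ C| = 64.25.
|(A ∪ B) ∖ C| = 79 − 64.25 = 14.75.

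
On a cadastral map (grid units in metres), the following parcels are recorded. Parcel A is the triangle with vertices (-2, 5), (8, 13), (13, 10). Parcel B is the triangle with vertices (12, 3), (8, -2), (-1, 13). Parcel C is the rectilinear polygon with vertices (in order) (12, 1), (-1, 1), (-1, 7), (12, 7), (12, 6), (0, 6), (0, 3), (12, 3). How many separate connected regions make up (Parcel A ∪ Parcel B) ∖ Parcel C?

5

(Parcel A ∪ Parcel B) ∖ Parcel C splits into 5 disjoint pieces (area 38.4212, area 17.85, area 6.3, area 0.1667, area 0.2333).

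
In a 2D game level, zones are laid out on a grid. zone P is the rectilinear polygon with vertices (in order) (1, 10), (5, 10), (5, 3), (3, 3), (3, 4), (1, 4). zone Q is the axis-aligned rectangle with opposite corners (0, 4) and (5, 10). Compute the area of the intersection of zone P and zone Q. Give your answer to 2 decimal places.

24.00

The intersection is the polygon with vertices (5,10), (5,4), (3,4), (1,4), (1,10).
By the shoelace formula its area is 24.00.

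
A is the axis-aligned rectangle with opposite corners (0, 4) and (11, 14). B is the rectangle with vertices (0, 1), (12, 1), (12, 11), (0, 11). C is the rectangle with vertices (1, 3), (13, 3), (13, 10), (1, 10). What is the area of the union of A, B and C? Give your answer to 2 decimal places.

160.00

By inclusion–exclusion:
Individual areas: |A| = 110, |B| = 120, |C| = 84.
|A∩B|: x∈[0,11], y∈[4,11] → 11·7 = 77.
|A∩C|: x∈[1,11], y∈[4,10] → 10·6 = 60.
|B∩C|: x∈[1,12], y∈[3,10] → 11·7 = 77.
|A∩B∩C| = 60.
|A ∪ B ∪ C| = 314 − 214 + 60 = 160.00.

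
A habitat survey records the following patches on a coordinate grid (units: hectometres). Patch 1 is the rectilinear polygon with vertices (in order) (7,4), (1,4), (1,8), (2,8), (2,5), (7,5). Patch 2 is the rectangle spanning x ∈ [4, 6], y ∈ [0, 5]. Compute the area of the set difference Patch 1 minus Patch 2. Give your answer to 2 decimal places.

|Patch 1| = 9, |Patch 1∩Patch 2| = 2.
|Patch 1 ∖ Patch 2| = |Patch 1| − |Patch 1∩Patch 2| = 9 − 2 = 7.00.

7.00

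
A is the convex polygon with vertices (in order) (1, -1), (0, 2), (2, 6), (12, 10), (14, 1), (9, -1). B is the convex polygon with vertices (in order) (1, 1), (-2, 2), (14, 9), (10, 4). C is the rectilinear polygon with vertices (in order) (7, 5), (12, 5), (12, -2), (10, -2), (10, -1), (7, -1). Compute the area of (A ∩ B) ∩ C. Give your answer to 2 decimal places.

4.90

The region (A ∩ B) ∩ C is the polygon with vertices (10,4), (7,3), (7,5), (10.8,5).
By the shoelace formula its area is 4.90.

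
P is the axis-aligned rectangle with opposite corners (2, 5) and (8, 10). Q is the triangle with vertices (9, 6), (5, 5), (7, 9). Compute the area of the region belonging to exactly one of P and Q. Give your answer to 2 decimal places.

|P| = 30, |Q| = 7, |P∩Q| = 6.125.
|P △ Q| = |P| + |Q| − 2·|P∩Q| = 30 + 7 − 12.25 = 24.75.

24.75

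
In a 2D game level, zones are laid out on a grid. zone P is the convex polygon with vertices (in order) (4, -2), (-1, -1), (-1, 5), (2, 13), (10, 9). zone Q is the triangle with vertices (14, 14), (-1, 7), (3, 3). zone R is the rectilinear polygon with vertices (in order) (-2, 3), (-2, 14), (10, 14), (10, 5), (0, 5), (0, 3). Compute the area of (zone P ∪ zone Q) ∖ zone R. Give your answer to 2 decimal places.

|zone P ∪ zone Q| = 110.8751.
|(zone P ∪ zone Q) ∩ zone R| = 62.7448.
|(zone P ∪ zone Q) ∖ zone R| = 110.8751 − 62.7448 = 48.13.

48.13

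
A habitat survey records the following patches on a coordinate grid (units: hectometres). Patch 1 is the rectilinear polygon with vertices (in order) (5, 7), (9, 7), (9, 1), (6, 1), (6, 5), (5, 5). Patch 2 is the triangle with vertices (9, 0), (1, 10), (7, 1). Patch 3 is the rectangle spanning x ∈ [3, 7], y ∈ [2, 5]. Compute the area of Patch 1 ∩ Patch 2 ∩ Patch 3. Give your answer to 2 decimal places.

1.04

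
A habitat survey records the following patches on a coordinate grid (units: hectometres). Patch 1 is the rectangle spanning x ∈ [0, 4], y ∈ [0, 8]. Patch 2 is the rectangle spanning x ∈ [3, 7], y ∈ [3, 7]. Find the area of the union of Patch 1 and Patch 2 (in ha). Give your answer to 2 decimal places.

By inclusion–exclusion:
Individual areas: |Patch 1| = 32, |Patch 2| = 16.
|Patch 1∩Patch 2|: x∈[3,4], y∈[3,7] → 1·4 = 4.
|Patch 1 ∪ Patch 2| = 48 − 4 = 44.00.

44.00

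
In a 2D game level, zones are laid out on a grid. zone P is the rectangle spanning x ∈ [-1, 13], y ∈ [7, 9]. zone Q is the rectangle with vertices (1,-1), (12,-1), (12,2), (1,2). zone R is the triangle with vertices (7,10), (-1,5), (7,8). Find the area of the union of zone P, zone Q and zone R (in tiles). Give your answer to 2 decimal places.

63.93

By inclusion–exclusion:
Individual areas: |zone P| = 28, |zone Q| = 33, |zone R| = 8.
|zone P∩zone Q| = 0 (no overlap).
|zone P∩zone R| = 5.0667.
|zone Q∩zone R| = 0.
|zone P∩zone Q∩zone R| = 0.
|zone P ∪ zone Q ∪ zone R| = 69 − 5.0667 + 0 = 63.93.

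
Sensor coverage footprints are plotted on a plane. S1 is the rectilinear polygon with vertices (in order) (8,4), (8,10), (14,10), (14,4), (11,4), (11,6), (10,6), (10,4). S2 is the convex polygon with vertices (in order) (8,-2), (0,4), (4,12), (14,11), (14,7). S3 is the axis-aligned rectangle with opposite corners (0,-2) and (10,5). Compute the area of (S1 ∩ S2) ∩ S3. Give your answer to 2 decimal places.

2.00

The region (S1 ∩ S2) ∩ S3 is the polygon with vertices (10,4), (8,4), (8,5), (10,5).
By the shoelace formula its area is 2.00.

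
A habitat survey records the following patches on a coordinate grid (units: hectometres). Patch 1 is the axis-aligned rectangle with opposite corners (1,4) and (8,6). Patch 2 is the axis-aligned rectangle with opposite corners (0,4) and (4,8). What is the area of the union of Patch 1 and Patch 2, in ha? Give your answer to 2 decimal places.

24.00

By inclusion–exclusion:
Individual areas: |Patch 1| = 14, |Patch 2| = 16.
|Patch 1∩Patch 2|: x∈[1,4], y∈[4,6] → 3·2 = 6.
|Patch 1 ∪ Patch 2| = 30 − 6 = 24.00.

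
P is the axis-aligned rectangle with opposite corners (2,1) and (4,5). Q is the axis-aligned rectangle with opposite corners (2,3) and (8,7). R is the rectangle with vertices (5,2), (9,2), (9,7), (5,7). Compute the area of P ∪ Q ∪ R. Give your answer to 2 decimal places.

36.00

By inclusion–exclusion:
Individual areas: |P| = 8, |Q| = 24, |R| = 20.
|P∩Q|: x∈[2,4], y∈[3,5] → 2·2 = 4.
|P∩R| = 0 (no overlap).
|Q∩R|: x∈[5,8], y∈[3,7] → 3·4 = 12.
|P∩Q∩R| = 0.
|P ∪ Q ∪ R| = 52 − 16 + 0 = 36.00.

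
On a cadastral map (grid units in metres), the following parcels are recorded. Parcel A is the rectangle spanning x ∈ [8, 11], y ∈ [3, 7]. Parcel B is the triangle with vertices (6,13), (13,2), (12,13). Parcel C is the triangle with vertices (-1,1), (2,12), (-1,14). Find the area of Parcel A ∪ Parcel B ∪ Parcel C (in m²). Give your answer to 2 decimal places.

63.40

By inclusion–exclusion:
Individual areas: |Parcel A| = 12, |Parcel B| = 33, |Parcel C| = 19.5.
|Parcel A∩Parcel B| = 1.0974.
|Parcel A∩Parcel C| = 0.
|Parcel B∩Parcel C| = 0.
|Parcel A∩Parcel B∩Parcel C| = 0.
|Parcel A ∪ Parcel B ∪ Parcel C| = 64.5 − 1.0974 + 0 = 63.40.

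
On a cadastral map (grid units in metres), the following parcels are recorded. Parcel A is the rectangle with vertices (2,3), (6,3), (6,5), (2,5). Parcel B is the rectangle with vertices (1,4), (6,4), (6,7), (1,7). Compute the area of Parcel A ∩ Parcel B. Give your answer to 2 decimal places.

|Parcel A∩Parcel B|: x∈[2,6], y∈[4,5] → 4·1 = 4.

4.00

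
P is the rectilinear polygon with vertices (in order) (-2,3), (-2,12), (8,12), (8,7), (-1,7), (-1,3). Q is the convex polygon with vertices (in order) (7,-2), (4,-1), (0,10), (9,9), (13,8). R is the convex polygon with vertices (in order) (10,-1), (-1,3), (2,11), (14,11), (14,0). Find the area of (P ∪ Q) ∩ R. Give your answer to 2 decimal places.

87.71

|P ∪ Q| = 123.1919.
|(P ∪ Q) ∩ R| = 87.71.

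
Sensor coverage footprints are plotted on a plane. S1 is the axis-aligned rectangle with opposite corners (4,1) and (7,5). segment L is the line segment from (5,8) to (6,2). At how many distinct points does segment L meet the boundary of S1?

The segment meets the boundary at (5.5,5).

1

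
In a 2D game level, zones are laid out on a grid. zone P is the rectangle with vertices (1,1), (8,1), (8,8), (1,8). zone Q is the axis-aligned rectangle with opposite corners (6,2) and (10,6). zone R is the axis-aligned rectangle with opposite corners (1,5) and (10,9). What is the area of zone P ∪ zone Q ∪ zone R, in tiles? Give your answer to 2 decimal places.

By inclusion–exclusion:
Individual areas: |zone P| = 49, |zone Q| = 16, |zone R| = 36.
|zone P∩zone Q|: x∈[6,8], y∈[2,6] → 2·4 = 8.
|zone P∩zone R|: x∈[1,8], y∈[5,8] → 7·3 = 21.
|zone Q∩zone R|: x∈[6,10], y∈[5,6] → 4·1 = 4.
|zone P∩zone Q∩zone R| = 2.
|zone P ∪ zone Q ∪ zone R| = 101 − 33 + 2 = 70.00.

70.00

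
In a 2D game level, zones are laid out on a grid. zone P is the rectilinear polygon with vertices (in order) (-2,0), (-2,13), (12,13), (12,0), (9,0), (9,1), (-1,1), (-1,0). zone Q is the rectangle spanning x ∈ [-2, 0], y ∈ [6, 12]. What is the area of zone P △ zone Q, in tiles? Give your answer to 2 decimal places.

|zone P| = 172, |zone Q| = 12, |zone P∩zone Q| = 12.
|zone P △ zone Q| = |zone P| + |zone Q| − 2·|zone P∩zone Q| = 172 + 12 − 24 = 160.00.

160.00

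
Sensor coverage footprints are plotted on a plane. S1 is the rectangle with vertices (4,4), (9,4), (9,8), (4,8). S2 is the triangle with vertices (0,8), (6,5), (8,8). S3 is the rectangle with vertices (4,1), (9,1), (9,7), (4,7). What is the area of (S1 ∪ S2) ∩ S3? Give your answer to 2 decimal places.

15.00

The region (S1 ∪ S2) ∩ S3 is the polygon with vertices (9,4), (4,4), (4,6), (4,7), (9,7).
By the shoelace formula its area is 15.00.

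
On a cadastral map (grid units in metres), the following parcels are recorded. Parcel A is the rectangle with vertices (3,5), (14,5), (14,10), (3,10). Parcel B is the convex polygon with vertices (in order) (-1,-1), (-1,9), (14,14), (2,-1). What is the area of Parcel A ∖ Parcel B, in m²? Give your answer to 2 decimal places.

|Parcel A| = 55, |Parcel A∩Parcel B| = 29.
|Parcel A ∖ Parcel B| = |Parcel A| − |Parcel A∩Parcel B| = 55 − 29 = 26.00.

26.00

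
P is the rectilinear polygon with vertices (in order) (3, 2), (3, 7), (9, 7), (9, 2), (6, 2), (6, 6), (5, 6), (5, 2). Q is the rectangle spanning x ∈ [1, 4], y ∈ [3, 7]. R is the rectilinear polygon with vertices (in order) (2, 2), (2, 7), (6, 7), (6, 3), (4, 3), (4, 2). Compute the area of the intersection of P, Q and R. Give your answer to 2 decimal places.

4.00

The intersection is the polygon with vertices (4,7), (4,3), (3,3), (3,7).
By the shoelace formula its area is 4.00.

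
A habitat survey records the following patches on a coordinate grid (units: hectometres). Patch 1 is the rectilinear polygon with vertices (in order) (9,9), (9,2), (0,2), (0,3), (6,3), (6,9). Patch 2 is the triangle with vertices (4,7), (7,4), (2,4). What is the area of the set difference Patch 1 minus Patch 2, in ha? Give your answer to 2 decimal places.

26.50

|Patch 1| = 27, |Patch 1∩Patch 2| = 0.5.
|Patch 1 ∖ Patch 2| = |Patch 1| − |Patch 1∩Patch 2| = 27 − 0.5 = 26.50.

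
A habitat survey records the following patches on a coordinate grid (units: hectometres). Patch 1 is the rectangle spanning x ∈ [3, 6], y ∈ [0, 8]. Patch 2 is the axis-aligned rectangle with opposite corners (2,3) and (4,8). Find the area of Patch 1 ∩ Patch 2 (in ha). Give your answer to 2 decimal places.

|Patch 1∩Patch 2|: x∈[3,4], y∈[3,8] → 1·5 = 5.

5.00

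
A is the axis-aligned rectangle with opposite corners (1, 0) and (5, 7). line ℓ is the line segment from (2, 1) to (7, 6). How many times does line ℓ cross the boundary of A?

The segment meets the boundary at (5,4).

1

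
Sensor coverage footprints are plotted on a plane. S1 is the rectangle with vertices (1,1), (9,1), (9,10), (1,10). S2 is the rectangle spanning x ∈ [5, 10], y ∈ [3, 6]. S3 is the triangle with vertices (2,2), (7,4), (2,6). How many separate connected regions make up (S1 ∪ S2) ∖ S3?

1

(S1 ∪ S2) ∖ S3 is a single connected region.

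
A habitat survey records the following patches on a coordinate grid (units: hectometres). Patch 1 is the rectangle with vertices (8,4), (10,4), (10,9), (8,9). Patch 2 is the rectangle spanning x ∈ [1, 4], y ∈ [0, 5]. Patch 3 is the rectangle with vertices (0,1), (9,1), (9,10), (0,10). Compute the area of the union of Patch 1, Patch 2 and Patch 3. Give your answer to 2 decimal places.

89.00

By inclusion–exclusion:
Individual areas: |Patch 1| = 10, |Patch 2| = 15, |Patch 3| = 81.
|Patch 1∩Patch 2| = 0 (no overlap).
|Patch 1∩Patch 3|: x∈[8,9], y∈[4,9] → 1·5 = 5.
|Patch 2∩Patch 3|: x∈[1,4], y∈[1,5] → 3·4 = 12.
|Patch 1∩Patch 2∩Patch 3| = 0.
|Patch 1 ∪ Patch 2 ∪ Patch 3| = 106 − 17 + 0 = 89.00.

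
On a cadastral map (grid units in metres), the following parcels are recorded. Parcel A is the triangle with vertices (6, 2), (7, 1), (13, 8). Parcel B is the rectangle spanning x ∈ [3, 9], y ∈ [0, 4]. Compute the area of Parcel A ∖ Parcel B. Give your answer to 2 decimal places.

2.67

|Parcel A| = 6.5, |Parcel A∩Parcel B| = 3.8333.
|Parcel A ∖ Parcel B| = |Parcel A| − |Parcel A∩Parcel B| = 6.5 − 3.8333 = 2.67.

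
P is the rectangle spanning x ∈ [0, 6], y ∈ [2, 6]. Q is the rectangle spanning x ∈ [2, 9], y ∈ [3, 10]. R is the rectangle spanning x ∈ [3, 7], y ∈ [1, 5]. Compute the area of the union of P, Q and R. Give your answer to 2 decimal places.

By inclusion–exclusion:
Individual areas: |P| = 24, |Q| = 49, |R| = 16.
|P∩Q|: x∈[2,6], y∈[3,6] → 4·3 = 12.
|P∩R|: x∈[3,6], y∈[2,5] → 3·3 = 9.
|Q∩R|: x∈[3,7], y∈[3,5] → 4·2 = 8.
|P∩Q∩R| = 6.
|P ∪ Q ∪ R| = 89 − 29 + 6 = 66.00.

66.00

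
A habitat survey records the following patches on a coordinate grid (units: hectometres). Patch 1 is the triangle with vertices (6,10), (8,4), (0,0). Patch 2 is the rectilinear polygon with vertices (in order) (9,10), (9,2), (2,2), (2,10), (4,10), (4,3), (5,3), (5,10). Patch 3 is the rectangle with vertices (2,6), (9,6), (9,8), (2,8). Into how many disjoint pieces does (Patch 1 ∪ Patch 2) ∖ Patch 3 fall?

(Patch 1 ∪ Patch 2) ∖ Patch 3 splits into 3 disjoint pieces (area 31.3333, area 4, area 8.0333).

3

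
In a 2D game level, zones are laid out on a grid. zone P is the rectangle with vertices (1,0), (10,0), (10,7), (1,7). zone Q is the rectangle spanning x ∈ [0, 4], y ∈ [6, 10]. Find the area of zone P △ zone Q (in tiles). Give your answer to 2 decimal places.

73.00

|zone P∩zone Q|: x∈[1,4], y∈[6,7] → 3·1 = 3.
|zone P △ zone Q| = |zone P| + |zone Q| − 2·|zone P∩zone Q| = 63 + 16 − 6 = 73.00.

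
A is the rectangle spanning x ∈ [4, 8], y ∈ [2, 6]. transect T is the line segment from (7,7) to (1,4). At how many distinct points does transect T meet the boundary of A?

2

The segment meets the boundary at (4,5.5), (5,6).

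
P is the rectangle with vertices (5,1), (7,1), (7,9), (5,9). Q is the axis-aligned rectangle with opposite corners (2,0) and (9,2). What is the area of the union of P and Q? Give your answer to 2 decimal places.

By inclusion–exclusion:
Individual areas: |P| = 16, |Q| = 14.
|P∩Q|: x∈[5,7], y∈[1,2] → 2·1 = 2.
|P ∪ Q| = 30 − 2 = 28.00.

28.00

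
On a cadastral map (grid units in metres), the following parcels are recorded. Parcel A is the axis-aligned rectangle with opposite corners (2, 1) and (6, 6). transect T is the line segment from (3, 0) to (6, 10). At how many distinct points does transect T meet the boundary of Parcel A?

The segment meets the boundary at (4.8,6), (3.3,1).

2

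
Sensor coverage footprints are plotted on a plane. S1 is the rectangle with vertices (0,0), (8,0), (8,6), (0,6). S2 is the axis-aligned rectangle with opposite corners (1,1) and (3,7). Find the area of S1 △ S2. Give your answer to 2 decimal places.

40.00

|S1∩S2|: x∈[1,3], y∈[1,6] → 2·5 = 10.
|S1 △ S2| = |S1| + |S2| − 2·|S1∩S2| = 48 + 12 − 20 = 40.00.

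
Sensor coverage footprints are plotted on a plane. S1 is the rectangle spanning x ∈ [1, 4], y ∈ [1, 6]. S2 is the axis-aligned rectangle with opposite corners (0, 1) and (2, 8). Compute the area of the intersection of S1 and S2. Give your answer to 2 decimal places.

5.00

|S1∩S2|: x∈[1,2], y∈[1,6] → 1·5 = 5.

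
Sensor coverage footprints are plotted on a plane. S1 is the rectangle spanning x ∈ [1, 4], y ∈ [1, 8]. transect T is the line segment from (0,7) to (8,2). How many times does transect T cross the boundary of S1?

2

The segment meets the boundary at (4,4.5), (1,6.375).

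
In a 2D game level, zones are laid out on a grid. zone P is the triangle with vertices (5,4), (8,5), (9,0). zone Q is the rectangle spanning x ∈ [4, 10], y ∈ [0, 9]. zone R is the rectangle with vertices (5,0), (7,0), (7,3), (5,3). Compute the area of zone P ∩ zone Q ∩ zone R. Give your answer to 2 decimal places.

0.50

The intersection is the polygon with vertices (6,3), (7,3), (7,2).
By the shoelace formula its area is 0.50.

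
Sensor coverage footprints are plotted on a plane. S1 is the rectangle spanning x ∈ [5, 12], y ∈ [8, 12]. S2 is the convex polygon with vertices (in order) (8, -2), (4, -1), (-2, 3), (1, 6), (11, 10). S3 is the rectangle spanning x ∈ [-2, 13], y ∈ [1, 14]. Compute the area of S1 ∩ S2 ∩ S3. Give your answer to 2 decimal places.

4.50

The intersection is the polygon with vertices (11,10), (10.5,8), (6,8).
By the shoelace formula its area is 4.50.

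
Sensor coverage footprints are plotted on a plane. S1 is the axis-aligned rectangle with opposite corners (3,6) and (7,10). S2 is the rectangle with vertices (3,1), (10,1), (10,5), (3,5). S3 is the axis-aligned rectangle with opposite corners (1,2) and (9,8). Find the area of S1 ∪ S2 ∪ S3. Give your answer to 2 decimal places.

66.00

By inclusion–exclusion:
Individual areas: |S1| = 16, |S2| = 28, |S3| = 48.
|S1∩S2| = 0 (no overlap).
|S1∩S3|: x∈[3,7], y∈[6,8] → 4·2 = 8.
|S2∩S3|: x∈[3,9], y∈[2,5] → 6·3 = 18.
|S1∩S2∩S3| = 0.
|S1 ∪ S2 ∪ S3| = 92 − 26 + 0 = 66.00.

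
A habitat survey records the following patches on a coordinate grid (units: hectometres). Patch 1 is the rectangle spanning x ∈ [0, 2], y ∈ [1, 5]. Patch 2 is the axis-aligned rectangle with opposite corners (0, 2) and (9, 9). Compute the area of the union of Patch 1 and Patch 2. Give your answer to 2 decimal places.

65.00

By inclusion–exclusion:
Individual areas: |Patch 1| = 8, |Patch 2| = 63.
|Patch 1∩Patch 2|: x∈[0,2], y∈[2,5] → 2·3 = 6.
|Patch 1 ∪ Patch 2| = 71 − 6 = 65.00.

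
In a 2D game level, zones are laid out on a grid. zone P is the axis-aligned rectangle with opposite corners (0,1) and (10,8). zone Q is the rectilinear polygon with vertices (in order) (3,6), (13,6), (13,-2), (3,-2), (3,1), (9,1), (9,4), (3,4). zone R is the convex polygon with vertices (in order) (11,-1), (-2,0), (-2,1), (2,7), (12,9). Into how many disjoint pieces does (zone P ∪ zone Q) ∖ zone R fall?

2

(zone P ∪ zone Q) ∖ zone R splits into 2 disjoint pieces (area 7.5, area 24.0115).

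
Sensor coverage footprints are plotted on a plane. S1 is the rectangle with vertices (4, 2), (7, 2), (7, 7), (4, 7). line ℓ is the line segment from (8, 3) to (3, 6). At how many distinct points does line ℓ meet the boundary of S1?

2

The segment meets the boundary at (4,5.4), (7,3.6).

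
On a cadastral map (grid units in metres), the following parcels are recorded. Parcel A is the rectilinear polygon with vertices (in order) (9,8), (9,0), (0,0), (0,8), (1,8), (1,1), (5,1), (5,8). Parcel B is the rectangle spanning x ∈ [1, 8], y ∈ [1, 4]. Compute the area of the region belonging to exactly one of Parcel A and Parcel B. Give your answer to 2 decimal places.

|Parcel A| = 44, |Parcel B| = 21, |Parcel A∩Parcel B| = 9.
|Parcel A △ Parcel B| = |Parcel A| + |Parcel B| − 2·|Parcel A∩Parcel B| = 44 + 21 − 18 = 47.00.

47.00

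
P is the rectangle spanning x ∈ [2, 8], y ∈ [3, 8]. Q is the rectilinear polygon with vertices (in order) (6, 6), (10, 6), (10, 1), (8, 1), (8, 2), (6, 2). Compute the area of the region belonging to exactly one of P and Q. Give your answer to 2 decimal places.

36.00

|P| = 30, |Q| = 18, |P∩Q| = 6.
|P △ Q| = |P| + |Q| − 2·|P∩Q| = 30 + 18 − 12 = 36.00.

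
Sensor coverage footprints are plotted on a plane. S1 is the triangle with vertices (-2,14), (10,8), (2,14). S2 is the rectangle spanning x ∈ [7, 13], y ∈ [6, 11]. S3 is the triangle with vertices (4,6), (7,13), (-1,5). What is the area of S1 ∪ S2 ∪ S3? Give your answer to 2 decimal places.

55.89

By inclusion–exclusion:
Individual areas: |S1| = 12, |S2| = 30, |S3| = 16.
|S1∩S2| = 1.125.
|S1∩S3| = 0.9872.
|S2∩S3| = 0.
|S1∩S2∩S3| = 0.
|S1 ∪ S2 ∪ S3| = 58 − 2.1122 + 0 = 55.89.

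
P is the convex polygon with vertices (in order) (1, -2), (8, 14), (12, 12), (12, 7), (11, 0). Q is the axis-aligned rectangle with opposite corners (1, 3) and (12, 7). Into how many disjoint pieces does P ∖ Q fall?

2

P ∖ Q splits into 2 disjoint pieces (area 35.1741, area 34.7188).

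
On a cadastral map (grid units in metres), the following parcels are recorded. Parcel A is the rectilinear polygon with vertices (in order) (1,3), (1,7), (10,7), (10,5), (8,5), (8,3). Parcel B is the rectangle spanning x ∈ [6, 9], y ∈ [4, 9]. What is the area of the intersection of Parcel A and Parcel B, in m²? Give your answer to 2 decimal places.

8.00

The intersection is the polygon with vertices (9,7), (9,5), (8,5), (8,4), (6,4), (6,7).
By the shoelace formula its area is 8.00.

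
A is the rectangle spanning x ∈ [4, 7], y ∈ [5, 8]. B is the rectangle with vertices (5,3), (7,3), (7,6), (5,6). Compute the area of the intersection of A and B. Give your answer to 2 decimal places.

2.00

|A∩B|: x∈[5,7], y∈[5,6] → 2·1 = 2.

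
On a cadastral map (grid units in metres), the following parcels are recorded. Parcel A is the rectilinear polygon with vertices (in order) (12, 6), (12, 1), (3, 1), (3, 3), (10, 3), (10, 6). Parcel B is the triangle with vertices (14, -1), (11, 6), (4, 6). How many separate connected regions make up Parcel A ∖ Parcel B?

Parcel A ∖ Parcel B splits into 2 disjoint pieces (area 1.1667, area 13.4286).

2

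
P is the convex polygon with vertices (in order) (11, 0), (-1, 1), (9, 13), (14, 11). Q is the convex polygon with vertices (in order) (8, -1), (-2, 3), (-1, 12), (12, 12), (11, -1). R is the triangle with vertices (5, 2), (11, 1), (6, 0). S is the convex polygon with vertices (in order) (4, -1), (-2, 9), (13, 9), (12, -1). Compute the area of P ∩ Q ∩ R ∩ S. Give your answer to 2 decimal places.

5.15

The intersection is the polygon with vertices (5,2), (11,1), (7.471,0.294), (5.783,0.435).
By the shoelace formula its area is 5.15.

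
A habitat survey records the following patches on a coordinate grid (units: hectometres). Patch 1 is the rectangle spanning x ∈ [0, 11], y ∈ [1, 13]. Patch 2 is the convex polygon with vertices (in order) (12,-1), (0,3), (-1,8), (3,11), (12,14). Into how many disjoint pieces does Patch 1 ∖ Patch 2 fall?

Patch 1 ∖ Patch 2 splits into 2 disjoint pieces (area 15.375, area 6).

2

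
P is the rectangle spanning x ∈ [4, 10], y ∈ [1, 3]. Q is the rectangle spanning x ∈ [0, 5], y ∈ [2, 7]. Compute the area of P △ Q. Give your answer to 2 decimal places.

|P∩Q|: x∈[4,5], y∈[2,3] → 1·1 = 1.
|P △ Q| = |P| + |Q| − 2·|P∩Q| = 12 + 25 − 2 = 35.00.

35.00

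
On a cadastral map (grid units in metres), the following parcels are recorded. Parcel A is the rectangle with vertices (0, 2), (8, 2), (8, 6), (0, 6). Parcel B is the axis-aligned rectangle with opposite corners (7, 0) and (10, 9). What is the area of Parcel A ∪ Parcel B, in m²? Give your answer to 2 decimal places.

55.00

By inclusion–exclusion:
Individual areas: |Parcel A| = 32, |Parcel B| = 27.
|Parcel A∩Parcel B|: x∈[7,8], y∈[2,6] → 1·4 = 4.
|Parcel A ∪ Parcel B| = 59 − 4 = 55.00.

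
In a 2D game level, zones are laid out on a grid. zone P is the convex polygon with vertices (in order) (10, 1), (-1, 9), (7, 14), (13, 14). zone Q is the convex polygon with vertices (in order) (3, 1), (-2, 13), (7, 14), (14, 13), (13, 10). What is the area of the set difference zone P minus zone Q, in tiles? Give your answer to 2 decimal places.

20.81

|zone P| = 98.5, |zone P∩zone Q| = 77.6932.
|zone P ∖ zone Q| = |zone P| − |zone P∩zone Q| = 98.5 − 77.6932 = 20.81.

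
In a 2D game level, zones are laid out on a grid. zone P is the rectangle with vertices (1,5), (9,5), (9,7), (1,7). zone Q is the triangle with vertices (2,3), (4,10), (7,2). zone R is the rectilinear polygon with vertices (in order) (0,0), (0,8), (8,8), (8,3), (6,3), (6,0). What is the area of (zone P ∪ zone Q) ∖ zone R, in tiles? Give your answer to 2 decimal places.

|zone P ∪ zone Q| = 29.2143.
|(zone P ∪ zone Q) ∩ zone R| = 25.1804.
|(zone P ∪ zone Q) ∖ zone R| = 29.2143 − 25.1804 = 4.03.

4.03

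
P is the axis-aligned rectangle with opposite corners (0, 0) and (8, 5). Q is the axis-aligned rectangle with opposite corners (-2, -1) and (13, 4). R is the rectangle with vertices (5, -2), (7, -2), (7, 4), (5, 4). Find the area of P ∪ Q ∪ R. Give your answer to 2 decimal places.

By inclusion–exclusion:
Individual areas: |P| = 40, |Q| = 75, |R| = 12.
|P∩Q|: x∈[0,8], y∈[0,4] → 8·4 = 32.
|P∩R|: x∈[5,7], y∈[0,4] → 2·4 = 8.
|Q∩R|: x∈[5,7], y∈[-1,4] → 2·5 = 10.
|P∩Q∩R| = 8.
|P ∪ Q ∪ R| = 127 − 50 + 8 = 85.00.

85.00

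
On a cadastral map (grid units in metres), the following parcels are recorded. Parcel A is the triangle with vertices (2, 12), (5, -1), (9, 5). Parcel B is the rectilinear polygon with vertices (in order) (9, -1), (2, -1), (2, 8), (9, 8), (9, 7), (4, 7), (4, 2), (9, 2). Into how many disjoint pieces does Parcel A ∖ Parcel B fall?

Parcel A ∖ Parcel B splits into 2 disjoint pieces (area 6.1538, area 19.7949).

2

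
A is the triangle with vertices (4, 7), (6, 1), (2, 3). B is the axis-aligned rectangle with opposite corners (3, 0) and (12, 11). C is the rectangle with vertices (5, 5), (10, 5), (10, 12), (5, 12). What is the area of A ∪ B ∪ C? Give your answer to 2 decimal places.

105.25

By inclusion–exclusion:
Individual areas: |A| = 10, |B| = 99, |C| = 35.
|A∩B| = 8.75.
|A∩C| = 0.
|B∩C|: x∈[5,10], y∈[5,11] → 5·6 = 30.
|A∩B∩C| = 0.
|A ∪ B ∪ C| = 144 − 38.75 + 0 = 105.25.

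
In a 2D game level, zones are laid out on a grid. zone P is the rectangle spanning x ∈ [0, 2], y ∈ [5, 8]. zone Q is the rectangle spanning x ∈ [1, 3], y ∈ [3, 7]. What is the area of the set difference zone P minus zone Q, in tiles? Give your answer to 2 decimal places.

|zone P∩zone Q|: x∈[1,2], y∈[5,7] → 1·2 = 2.
|zone P| = 6.
|zone P ∖ zone Q| = |zone P| − |zone P∩zone Q| = 6 − 2 = 4.00.

4.00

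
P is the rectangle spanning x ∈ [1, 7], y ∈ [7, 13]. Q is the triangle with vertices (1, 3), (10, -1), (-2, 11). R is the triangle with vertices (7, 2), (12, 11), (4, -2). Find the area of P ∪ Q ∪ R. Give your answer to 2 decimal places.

By inclusion–exclusion:
Individual areas: |P| = 36, |Q| = 30, |R| = 3.5.
|P∩Q| = 0.5.
|P∩R| = 0.
|Q∩R| = 0.6337.
|P∩Q∩R| = 0.
|P ∪ Q ∪ R| = 69.5 − 1.1337 + 0 = 68.37.

68.37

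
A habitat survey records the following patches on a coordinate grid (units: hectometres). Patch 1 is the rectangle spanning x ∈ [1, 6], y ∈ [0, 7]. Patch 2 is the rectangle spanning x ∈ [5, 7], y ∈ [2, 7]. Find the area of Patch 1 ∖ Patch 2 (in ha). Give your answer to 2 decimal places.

30.00

|Patch 1∩Patch 2|: x∈[5,6], y∈[2,7] → 1·5 = 5.
|Patch 1| = 35.
|Patch 1 ∖ Patch 2| = |Patch 1| − |Patch 1∩Patch 2| = 35 − 5 = 30.00.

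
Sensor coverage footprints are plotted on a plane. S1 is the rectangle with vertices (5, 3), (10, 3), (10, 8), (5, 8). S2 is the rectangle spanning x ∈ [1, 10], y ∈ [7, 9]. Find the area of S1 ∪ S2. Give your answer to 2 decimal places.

38.00

By inclusion–exclusion:
Individual areas: |S1| = 25, |S2| = 18.
|S1∩S2|: x∈[5,10], y∈[7,8] → 5·1 = 5.
|S1 ∪ S2| = 43 − 5 = 38.00.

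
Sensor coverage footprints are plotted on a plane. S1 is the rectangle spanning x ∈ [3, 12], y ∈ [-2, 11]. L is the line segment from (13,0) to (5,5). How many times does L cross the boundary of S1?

The segment meets the boundary at (12,0.625).

1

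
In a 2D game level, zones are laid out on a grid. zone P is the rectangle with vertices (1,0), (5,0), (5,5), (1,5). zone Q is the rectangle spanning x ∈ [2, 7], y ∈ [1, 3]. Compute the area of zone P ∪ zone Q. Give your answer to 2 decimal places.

By inclusion–exclusion:
Individual areas: |zone P| = 20, |zone Q| = 10.
|zone P∩zone Q|: x∈[2,5], y∈[1,3] → 3·2 = 6.
|zone P ∪ zone Q| = 30 − 6 = 24.00.

24.00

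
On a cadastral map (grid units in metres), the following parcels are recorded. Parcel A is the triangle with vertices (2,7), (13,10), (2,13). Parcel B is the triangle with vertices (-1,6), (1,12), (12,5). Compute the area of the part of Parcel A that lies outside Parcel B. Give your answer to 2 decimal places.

|Parcel A| = 33, |Parcel A∩Parcel B| = 10.4727.
|Parcel A ∖ Parcel B| = |Parcel A| − |Parcel A∩Parcel B| = 33 − 10.4727 = 22.53.

22.53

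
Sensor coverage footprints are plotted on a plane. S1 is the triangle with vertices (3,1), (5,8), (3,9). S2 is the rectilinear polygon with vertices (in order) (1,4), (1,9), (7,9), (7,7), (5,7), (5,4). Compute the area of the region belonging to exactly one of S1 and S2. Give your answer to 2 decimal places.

|S1| = 8, |S2| = 24, |S1∩S2| = 6.7143.
|S1 △ S2| = |S1| + |S2| − 2·|S1∩S2| = 8 + 24 − 13.4286 = 18.57.

18.57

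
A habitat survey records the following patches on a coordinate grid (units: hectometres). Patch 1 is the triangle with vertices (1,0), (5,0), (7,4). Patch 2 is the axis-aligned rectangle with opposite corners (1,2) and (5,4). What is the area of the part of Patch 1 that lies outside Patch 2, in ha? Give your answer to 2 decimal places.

7.67

|Patch 1| = 8, |Patch 1∩Patch 2| = 0.3333.
|Patch 1 ∖ Patch 2| = |Patch 1| − |Patch 1∩Patch 2| = 8 − 0.3333 = 7.67.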